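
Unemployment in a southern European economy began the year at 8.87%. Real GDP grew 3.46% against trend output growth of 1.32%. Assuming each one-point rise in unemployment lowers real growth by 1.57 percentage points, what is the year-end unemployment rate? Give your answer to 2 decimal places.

Growth-rate Okun's law: g_Y = g_Y* - β × Δu, so Δu = (g_Y* - g_Y)/β.
Δu = (1.32 - 3.46)/1.57 = -2.14/1.57 = -1.36 percentage points.
Year-end unemployment = 8.87 - 1.36 = 7.51%.

7.51%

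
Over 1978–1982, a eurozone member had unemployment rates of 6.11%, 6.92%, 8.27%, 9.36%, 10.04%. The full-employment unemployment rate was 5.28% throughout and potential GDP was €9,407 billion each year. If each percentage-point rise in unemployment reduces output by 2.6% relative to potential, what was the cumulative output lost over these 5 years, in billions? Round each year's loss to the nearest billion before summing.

€3,497 billion

Year 1978: gap = -2.6 × (6.11 - 5.28) = -2.158%, loss ≈ 9407 × 2.158/100 ≈ 203.
Year 1979: gap = -2.6 × (6.92 - 5.28) = -4.264%, loss ≈ 9407 × 4.264/100 ≈ 401.
Year 1980: gap = -2.6 × (8.27 - 5.28) = -7.774%, loss ≈ 9407 × 7.774/100 ≈ 731.
Year 1981: gap = -2.6 × (9.36 - 5.28) = -10.608%, loss ≈ 9407 × 10.608/100 ≈ 998.
Year 1982: gap = -2.6 × (10.04 - 5.28) = -12.376%, loss ≈ 9407 × 12.376/100 ≈ 1164.
Total lost output = 203 + 401 + 731 + 998 + 1164 = 3497 billion.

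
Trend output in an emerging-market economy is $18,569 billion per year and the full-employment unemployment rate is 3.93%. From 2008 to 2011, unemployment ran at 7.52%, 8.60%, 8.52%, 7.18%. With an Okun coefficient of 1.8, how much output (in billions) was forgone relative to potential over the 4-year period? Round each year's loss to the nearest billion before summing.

Year 2008: gap = -1.8 × (7.52 - 3.93) = -6.462%, loss ≈ 18569 × 6.462/100 ≈ 1200.
Year 2009: gap = -1.8 × (8.6 - 3.93) = -8.406%, loss ≈ 18569 × 8.406/100 ≈ 1561.
Year 2010: gap = -1.8 × (8.52 - 3.93) = -8.262%, loss ≈ 18569 × 8.262/100 ≈ 1534.
Year 2011: gap = -1.8 × (7.18 - 3.93) = -5.85%, loss ≈ 18569 × 5.85/100 ≈ 1086.
Total lost output = 1200 + 1561 + 1534 + 1086 = 5381 billion.

$5,381 billion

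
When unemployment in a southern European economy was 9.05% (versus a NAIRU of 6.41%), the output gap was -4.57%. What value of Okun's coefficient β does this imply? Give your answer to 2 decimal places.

β ≈ 1.73

Okun's law: output gap = -β × (u - u*).
-4.57 = -β × (9.05 - 6.41) = -β × 2.64, so β = 4.57/2.64 = 1.73.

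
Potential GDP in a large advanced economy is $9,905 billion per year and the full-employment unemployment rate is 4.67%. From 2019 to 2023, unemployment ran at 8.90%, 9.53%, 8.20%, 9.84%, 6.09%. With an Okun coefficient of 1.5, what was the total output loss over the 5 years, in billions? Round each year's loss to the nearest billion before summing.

Year 2019: gap = -1.5 × (8.9 - 4.67) = -6.345%, loss ≈ 9905 × 6.345/100 ≈ 628.
Year 2020: gap = -1.5 × (9.53 - 4.67) = -7.29%, loss ≈ 9905 × 7.29/100 ≈ 722.
Year 2021: gap = -1.5 × (8.2 - 4.67) = -5.295%, loss ≈ 9905 × 5.295/100 ≈ 524.
Year 2022: gap = -1.5 × (9.84 - 4.67) = -7.755%, loss ≈ 9905 × 7.755/100 ≈ 768.
Year 2023: gap = -1.5 × (6.09 - 4.67) = -2.13%, loss ≈ 9905 × 2.13/100 ≈ 211.
Total lost output = 628 + 722 + 524 + 768 + 211 = 2853 billion.

$2,853 billion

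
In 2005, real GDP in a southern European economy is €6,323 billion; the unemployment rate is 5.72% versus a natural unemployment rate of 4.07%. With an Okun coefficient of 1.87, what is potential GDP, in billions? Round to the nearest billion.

Unemployment gap = 5.72 - 4.07 = 1.65 points, so output gap = -1.87 × 1.65 = -3.0855%.
Since Y = Y* × (1 + gap/100), Y* = 6323/0.969145 ≈ 6524 billion.

€6,524 billion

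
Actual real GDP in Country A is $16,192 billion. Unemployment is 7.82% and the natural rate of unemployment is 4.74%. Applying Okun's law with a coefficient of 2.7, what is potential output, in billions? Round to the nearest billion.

Unemployment gap = 7.82 - 4.74 = 3.08 points, so output gap = -2.7 × 3.08 = -8.316%.
Since Y = Y* × (1 + gap/100), Y* = 16192/0.91684 ≈ 17661 billion.

$17,661 billion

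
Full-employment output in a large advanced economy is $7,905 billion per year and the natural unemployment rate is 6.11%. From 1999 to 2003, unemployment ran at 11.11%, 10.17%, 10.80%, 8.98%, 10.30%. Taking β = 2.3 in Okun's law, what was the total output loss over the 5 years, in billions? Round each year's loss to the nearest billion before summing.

$3,784 billion

Year 1999: gap = -2.3 × (11.11 - 6.11) = -11.5%, loss ≈ 7905 × 11.5/100 ≈ 909.
Year 2000: gap = -2.3 × (10.17 - 6.11) = -9.338%, loss ≈ 7905 × 9.338/100 ≈ 738.
Year 2001: gap = -2.3 × (10.8 - 6.11) = -10.787%, loss ≈ 7905 × 10.787/100 ≈ 853.
Year 2002: gap = -2.3 × (8.98 - 6.11) = -6.601%, loss ≈ 7905 × 6.601/100 ≈ 522.
Year 2003: gap = -2.3 × (10.3 - 6.11) = -9.637%, loss ≈ 7905 × 9.637/100 ≈ 762.
Total lost output = 909 + 738 + 853 + 522 + 762 = 3784 billion.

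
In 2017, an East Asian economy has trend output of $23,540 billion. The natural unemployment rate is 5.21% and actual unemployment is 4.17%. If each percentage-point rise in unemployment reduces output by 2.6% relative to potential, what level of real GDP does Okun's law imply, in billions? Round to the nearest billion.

$24,177 billion

Unemployment gap = 4.17 - 5.21 = -1.04 points, so the output gap is -2.6 × (-1.04) = 2.704%.
Actual GDP = 23540 × (1 + 2.704/100) = 23540 × 1.02704 ≈ 24177 billion.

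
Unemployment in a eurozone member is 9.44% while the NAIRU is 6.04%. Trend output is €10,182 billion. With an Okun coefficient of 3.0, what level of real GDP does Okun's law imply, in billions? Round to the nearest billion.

€9,143 billion

Unemployment gap = 9.44 - 6.04 = 3.4 points, so the output gap is -3 × 3.4 = -10.2%.
Actual GDP = 10182 × (1 - 10.2/100) = 10182 × 0.898 ≈ 9143 billion.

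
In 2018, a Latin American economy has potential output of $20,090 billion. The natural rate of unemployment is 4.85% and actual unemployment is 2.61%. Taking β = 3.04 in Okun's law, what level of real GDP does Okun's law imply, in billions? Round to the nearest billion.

Unemployment gap = 2.61 - 4.85 = -2.24 points, so the output gap is -3.04 × (-2.24) = 6.8096%.
Actual GDP = 20090 × (1 + 6.8096/100) = 20090 × 1.068096 ≈ 21458 billion.

$21,458 billion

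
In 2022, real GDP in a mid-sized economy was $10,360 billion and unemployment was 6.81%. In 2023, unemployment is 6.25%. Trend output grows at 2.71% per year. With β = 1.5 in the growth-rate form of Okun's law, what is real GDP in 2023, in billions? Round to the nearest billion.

Δu = 6.25 - 6.81 = -0.56 points.
Okun's law (growth form): g_Y = g_Y* - β × Δu = 2.71 - 1.5 × (-0.56) = 2.71 + 0.84 = 3.55%.
Real GDP in the next year = 10360 × (1 + 3.55/100) = 10360 × 1.0355 ≈ 10728 billion.

$10,728 billion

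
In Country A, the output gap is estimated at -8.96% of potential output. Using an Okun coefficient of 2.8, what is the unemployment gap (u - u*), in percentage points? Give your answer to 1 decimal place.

Okun's law: output gap = -β × (u - u*), so u - u* = -(output gap)/β.
u - u* = -(-8.96)/2.8 = 3.2 percentage points.

3.2 percentage points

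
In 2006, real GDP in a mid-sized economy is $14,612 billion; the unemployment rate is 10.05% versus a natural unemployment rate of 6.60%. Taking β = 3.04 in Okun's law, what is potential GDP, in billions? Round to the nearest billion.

$16,324 billion

Unemployment gap = 10.05 - 6.6 = 3.45 points, so output gap = -3.04 × 3.45 = -10.488%.
Since Y = Y* × (1 + gap/100), Y* = 14612/0.89512 ≈ 16324 billion.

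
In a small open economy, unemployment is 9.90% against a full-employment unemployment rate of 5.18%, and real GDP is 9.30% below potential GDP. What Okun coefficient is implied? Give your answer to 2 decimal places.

β ≈ 1.97

Okun's law: output gap = -β × (u - u*).
-9.30 = -β × (9.9 - 5.18) = -β × 4.72, so β = 9.3/4.72 = 1.97.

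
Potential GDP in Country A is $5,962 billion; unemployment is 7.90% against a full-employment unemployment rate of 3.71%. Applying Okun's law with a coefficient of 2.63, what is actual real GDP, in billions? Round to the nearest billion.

$5,305 billion

Unemployment gap = 7.9 - 3.71 = 4.19 points, so the output gap is -2.63 × 4.19 = -11.0197%.
Actual GDP = 5962 × (1 - 11.0197/100) = 5962 × 0.889803 ≈ 5305 billion.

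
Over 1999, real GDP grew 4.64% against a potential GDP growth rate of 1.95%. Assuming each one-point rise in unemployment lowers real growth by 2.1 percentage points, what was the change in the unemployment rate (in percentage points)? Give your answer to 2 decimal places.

Growth-rate Okun's law: g_Y = g_Y* - β × Δu, so Δu = (g_Y* - g_Y)/β.
Δu = (1.95 - 4.64)/2.1 = -2.69/2.1 = -1.28 percentage points.

-1.28 percentage points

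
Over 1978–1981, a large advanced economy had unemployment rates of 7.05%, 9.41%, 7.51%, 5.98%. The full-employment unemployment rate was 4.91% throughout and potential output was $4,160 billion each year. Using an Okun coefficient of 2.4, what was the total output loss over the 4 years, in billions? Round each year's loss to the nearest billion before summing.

Year 1978: gap = -2.4 × (7.05 - 4.91) = -5.136%, loss ≈ 4160 × 5.136/100 ≈ 214.
Year 1979: gap = -2.4 × (9.41 - 4.91) = -10.8%, loss ≈ 4160 × 10.8/100 ≈ 449.
Year 1980: gap = -2.4 × (7.51 - 4.91) = -6.24%, loss ≈ 4160 × 6.24/100 ≈ 260.
Year 1981: gap = -2.4 × (5.98 - 4.91) = -2.568%, loss ≈ 4160 × 2.568/100 ≈ 107.
Total lost output = 214 + 449 + 260 + 107 = 1030 billion.

$1,030 billion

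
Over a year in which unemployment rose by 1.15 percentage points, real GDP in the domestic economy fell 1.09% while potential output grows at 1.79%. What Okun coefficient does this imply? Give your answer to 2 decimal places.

β ≈ 2.50

Growth form: g_Y = g_Y* - β × Δu, so β = (g_Y* - g_Y)/Δu.
β = (1.79 + 1.09)/1.15 = 2.88/1.15 = 2.50.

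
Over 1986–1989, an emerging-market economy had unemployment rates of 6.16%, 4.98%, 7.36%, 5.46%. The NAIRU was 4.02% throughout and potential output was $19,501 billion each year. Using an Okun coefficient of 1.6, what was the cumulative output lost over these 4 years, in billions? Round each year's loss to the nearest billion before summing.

$2,459 billion

Year 1986: gap = -1.6 × (6.16 - 4.02) = -3.424%, loss ≈ 19501 × 3.424/100 ≈ 668.
Year 1987: gap = -1.6 × (4.98 - 4.02) = -1.536%, loss ≈ 19501 × 1.536/100 ≈ 300.
Year 1988: gap = -1.6 × (7.36 - 4.02) = -5.344%, loss ≈ 19501 × 5.344/100 ≈ 1042.
Year 1989: gap = -1.6 × (5.46 - 4.02) = -2.304%, loss ≈ 19501 × 2.304/100 ≈ 449.
Total lost output = 668 + 300 + 1042 + 449 = 2459 billion.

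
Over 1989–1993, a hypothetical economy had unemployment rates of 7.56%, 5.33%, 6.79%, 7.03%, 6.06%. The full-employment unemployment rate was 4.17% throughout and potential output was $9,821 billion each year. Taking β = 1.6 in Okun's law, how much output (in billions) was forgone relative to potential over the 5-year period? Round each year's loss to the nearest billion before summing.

$1,873 billion

Year 1989: gap = -1.6 × (7.56 - 4.17) = -5.424%, loss ≈ 9821 × 5.424/100 ≈ 533.
Year 1990: gap = -1.6 × (5.33 - 4.17) = -1.856%, loss ≈ 9821 × 1.856/100 ≈ 182.
Year 1991: gap = -1.6 × (6.79 - 4.17) = -4.192%, loss ≈ 9821 × 4.192/100 ≈ 412.
Year 1992: gap = -1.6 × (7.03 - 4.17) = -4.576%, loss ≈ 9821 × 4.576/100 ≈ 449.
Year 1993: gap = -1.6 × (6.06 - 4.17) = -3.024%, loss ≈ 9821 × 3.024/100 ≈ 297.
Total lost output = 533 + 182 + 412 + 449 + 297 = 1873 billion.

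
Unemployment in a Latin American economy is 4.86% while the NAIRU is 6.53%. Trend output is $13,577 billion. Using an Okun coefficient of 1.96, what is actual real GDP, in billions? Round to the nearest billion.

$14,021 billion

Unemployment gap = 4.86 - 6.53 = -1.67 points, so the output gap is -1.96 × (-1.67) = 3.2732%.
Actual GDP = 13577 × (1 + 3.2732/100) = 13577 × 1.032732 ≈ 14021 billion.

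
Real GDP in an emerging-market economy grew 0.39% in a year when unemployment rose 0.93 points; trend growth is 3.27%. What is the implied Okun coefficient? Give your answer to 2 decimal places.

Growth form: g_Y = g_Y* - β × Δu, so β = (g_Y* - g_Y)/Δu.
β = (3.27 - 0.39)/0.93 = 2.88/0.93 = 3.10.

β ≈ 3.10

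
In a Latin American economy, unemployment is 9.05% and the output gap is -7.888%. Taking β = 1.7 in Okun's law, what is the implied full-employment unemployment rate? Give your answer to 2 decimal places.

From Okun's law, u - u* = -(output gap)/β = -(-7.888)/1.7 = 4.64 points.
So u* = 9.05 - 4.64 = 4.41%.

4.41%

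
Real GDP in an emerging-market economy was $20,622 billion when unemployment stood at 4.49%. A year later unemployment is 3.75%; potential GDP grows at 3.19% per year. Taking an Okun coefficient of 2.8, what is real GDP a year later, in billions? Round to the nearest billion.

Δu = 3.75 - 4.49 = -0.74 points.
Okun's law (growth form): g_Y = g_Y* - β × Δu = 3.19 - 2.8 × (-0.74) = 3.19 + 2.072 = 5.262%.
Real GDP in the next year = 20622 × (1 + 5.262/100) = 20622 × 1.05262 ≈ 21707 billion.

$21,707 billion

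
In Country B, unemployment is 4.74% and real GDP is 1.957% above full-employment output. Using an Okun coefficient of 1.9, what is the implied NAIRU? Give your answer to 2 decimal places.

From Okun's law, u - u* = -(output gap)/β = -(1.957)/1.9 = -1.03 points.
So u* = 4.74 + 1.03 = 5.77%.

5.77%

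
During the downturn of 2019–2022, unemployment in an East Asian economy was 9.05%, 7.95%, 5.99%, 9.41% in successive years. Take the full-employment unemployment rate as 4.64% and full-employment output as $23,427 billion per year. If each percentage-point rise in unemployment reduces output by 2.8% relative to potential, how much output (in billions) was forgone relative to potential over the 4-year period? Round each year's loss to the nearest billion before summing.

Year 2019: gap = -2.8 × (9.05 - 4.64) = -12.348%, loss ≈ 23427 × 12.348/100 ≈ 2893.
Year 2020: gap = -2.8 × (7.95 - 4.64) = -9.268%, loss ≈ 23427 × 9.268/100 ≈ 2171.
Year 2021: gap = -2.8 × (5.99 - 4.64) = -3.78%, loss ≈ 23427 × 3.78/100 ≈ 886.
Year 2022: gap = -2.8 × (9.41 - 4.64) = -13.356%, loss ≈ 23427 × 13.356/100 ≈ 3129.
Total lost output = 2893 + 2171 + 886 + 3129 = 9079 billion.

$9,079 billion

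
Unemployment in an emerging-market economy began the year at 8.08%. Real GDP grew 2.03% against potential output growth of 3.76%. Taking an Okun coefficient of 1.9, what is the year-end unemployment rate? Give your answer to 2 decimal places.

8.99%

Growth-rate Okun's law: g_Y = g_Y* - β × Δu, so Δu = (g_Y* - g_Y)/β.
Δu = (3.76 - 2.03)/1.9 = 1.73/1.9 = 0.91 percentage points.
Year-end unemployment = 8.08 + 0.91 = 8.99%.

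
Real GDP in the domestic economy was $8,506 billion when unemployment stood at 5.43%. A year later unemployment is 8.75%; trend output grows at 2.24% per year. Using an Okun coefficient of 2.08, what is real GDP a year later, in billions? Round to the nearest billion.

Δu = 8.75 - 5.43 = 3.32 points.
Okun's law (growth form): g_Y = g_Y* - β × Δu = 2.24 - 2.08 × (3.32) = 2.24 - 6.9056 = -4.6656%.
Real GDP in the next year = 8506 × (1 - 4.6656/100) = 8506 × 0.953344 ≈ 8109 billion.

$8,109 billion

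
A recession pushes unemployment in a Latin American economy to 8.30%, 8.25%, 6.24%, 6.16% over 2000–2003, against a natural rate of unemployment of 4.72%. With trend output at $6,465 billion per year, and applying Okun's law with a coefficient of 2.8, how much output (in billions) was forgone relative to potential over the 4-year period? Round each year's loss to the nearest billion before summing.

Year 2000: gap = -2.8 × (8.3 - 4.72) = -10.024%, loss ≈ 6465 × 10.024/100 ≈ 648.
Year 2001: gap = -2.8 × (8.25 - 4.72) = -9.884%, loss ≈ 6465 × 9.884/100 ≈ 639.
Year 2002: gap = -2.8 × (6.24 - 4.72) = -4.256%, loss ≈ 6465 × 4.256/100 ≈ 275.
Year 2003: gap = -2.8 × (6.16 - 4.72) = -4.032%, loss ≈ 6465 × 4.032/100 ≈ 261.
Total lost output = 648 + 639 + 275 + 261 = 1823 billion.

$1,823 billion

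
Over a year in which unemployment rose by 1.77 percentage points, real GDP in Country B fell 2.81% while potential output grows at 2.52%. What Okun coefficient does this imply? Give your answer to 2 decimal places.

β ≈ 3.01

Growth form: g_Y = g_Y* - β × Δu, so β = (g_Y* - g_Y)/Δu.
β = (2.52 + 2.81)/1.77 = 5.33/1.77 = 3.01.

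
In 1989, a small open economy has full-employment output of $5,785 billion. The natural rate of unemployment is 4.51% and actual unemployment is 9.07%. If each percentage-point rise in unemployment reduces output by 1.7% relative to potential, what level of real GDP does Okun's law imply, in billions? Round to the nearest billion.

$5,337 billion

Unemployment gap = 9.07 - 4.51 = 4.56 points, so the output gap is -1.7 × 4.56 = -7.752%.
Actual GDP = 5785 × (1 - 7.752/100) = 5785 × 0.92248 ≈ 5337 billion.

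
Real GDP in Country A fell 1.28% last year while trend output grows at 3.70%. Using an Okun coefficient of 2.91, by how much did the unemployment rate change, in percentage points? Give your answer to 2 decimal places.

1.71 percentage points

Growth-rate Okun's law: g_Y = g_Y* - β × Δu, so Δu = (g_Y* - g_Y)/β.
Δu = (3.7 + 1.28)/2.91 = 4.98/2.91 = 1.71 percentage points.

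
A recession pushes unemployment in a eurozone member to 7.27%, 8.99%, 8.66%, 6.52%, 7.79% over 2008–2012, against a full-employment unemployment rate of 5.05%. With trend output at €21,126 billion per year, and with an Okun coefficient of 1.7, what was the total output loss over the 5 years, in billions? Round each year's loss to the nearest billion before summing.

Year 2008: gap = -1.7 × (7.27 - 5.05) = -3.774%, loss ≈ 21126 × 3.774/100 ≈ 797.
Year 2009: gap = -1.7 × (8.99 - 5.05) = -6.698%, loss ≈ 21126 × 6.698/100 ≈ 1415.
Year 2010: gap = -1.7 × (8.66 - 5.05) = -6.137%, loss ≈ 21126 × 6.137/100 ≈ 1297.
Year 2011: gap = -1.7 × (6.52 - 5.05) = -2.499%, loss ≈ 21126 × 2.499/100 ≈ 528.
Year 2012: gap = -1.7 × (7.79 - 5.05) = -4.658%, loss ≈ 21126 × 4.658/100 ≈ 984.
Total lost output = 797 + 1415 + 1297 + 528 + 984 = 5021 billion.

€5,021 billion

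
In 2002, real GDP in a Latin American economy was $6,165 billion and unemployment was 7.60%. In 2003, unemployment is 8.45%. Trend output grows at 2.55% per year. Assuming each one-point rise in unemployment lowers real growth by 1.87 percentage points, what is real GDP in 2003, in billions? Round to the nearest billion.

Δu = 8.45 - 7.6 = 0.85 points.
Okun's law (growth form): g_Y = g_Y* - β × Δu = 2.55 - 1.87 × (0.85) = 2.55 - 1.5895 = 0.9605%.
Real GDP in the next year = 6165 × (1 + 0.9605/100) = 6165 × 1.009605 ≈ 6224 billion.

$6,224 billion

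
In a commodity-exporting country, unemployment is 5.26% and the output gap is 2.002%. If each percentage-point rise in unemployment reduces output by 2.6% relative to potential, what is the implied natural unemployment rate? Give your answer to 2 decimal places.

6.03%

From Okun's law, u - u* = -(output gap)/β = -(2.002)/2.6 = -0.77 points.
So u* = 5.26 + 0.77 = 6.03%.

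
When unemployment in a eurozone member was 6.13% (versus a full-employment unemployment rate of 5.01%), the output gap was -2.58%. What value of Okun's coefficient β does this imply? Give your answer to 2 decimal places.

Okun's law: output gap = -β × (u - u*).
-2.58 = -β × (6.13 - 5.01) = -β × 1.12, so β = 2.58/1.12 = 2.30.

β ≈ 2.30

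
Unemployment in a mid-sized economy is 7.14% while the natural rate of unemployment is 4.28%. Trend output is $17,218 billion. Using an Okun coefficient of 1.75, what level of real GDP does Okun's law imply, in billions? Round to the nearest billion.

$16,356 billion

Unemployment gap = 7.14 - 4.28 = 2.86 points, so the output gap is -1.75 × 2.86 = -5.005%.
Actual GDP = 17218 × (1 - 5.005/100) = 17218 × 0.94995 ≈ 16356 billion.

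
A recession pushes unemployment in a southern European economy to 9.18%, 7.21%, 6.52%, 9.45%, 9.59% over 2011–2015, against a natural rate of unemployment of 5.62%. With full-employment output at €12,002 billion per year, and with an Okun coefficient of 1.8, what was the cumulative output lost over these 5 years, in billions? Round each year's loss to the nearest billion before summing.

Year 2011: gap = -1.8 × (9.18 - 5.62) = -6.408%, loss ≈ 12002 × 6.408/100 ≈ 769.
Year 2012: gap = -1.8 × (7.21 - 5.62) = -2.862%, loss ≈ 12002 × 2.862/100 ≈ 343.
Year 2013: gap = -1.8 × (6.52 - 5.62) = -1.62%, loss ≈ 12002 × 1.62/100 ≈ 194.
Year 2014: gap = -1.8 × (9.45 - 5.62) = -6.894%, loss ≈ 12002 × 6.894/100 ≈ 827.
Year 2015: gap = -1.8 × (9.59 - 5.62) = -7.146%, loss ≈ 12002 × 7.146/100 ≈ 858.
Total lost output = 769 + 343 + 194 + 827 + 858 = 2991 billion.

€2,991 billion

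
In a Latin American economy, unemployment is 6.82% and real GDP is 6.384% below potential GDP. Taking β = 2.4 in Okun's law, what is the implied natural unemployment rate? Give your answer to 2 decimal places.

From Okun's law, u - u* = -(output gap)/β = -(-6.384)/2.4 = 2.66 points.
So u* = 6.82 - 2.66 = 4.16%.

4.16%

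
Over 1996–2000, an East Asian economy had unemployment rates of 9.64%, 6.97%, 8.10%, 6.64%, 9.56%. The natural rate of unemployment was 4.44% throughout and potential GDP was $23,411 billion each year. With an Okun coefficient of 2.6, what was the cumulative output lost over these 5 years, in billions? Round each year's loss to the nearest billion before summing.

$11,388 billion

Year 1996: gap = -2.6 × (9.64 - 4.44) = -13.52%, loss ≈ 23411 × 13.52/100 ≈ 3165.
Year 1997: gap = -2.6 × (6.97 - 4.44) = -6.578%, loss ≈ 23411 × 6.578/100 ≈ 1540.
Year 1998: gap = -2.6 × (8.1 - 4.44) = -9.516%, loss ≈ 23411 × 9.516/100 ≈ 2228.
Year 1999: gap = -2.6 × (6.64 - 4.44) = -5.72%, loss ≈ 23411 × 5.72/100 ≈ 1339.
Year 2000: gap = -2.6 × (9.56 - 4.44) = -13.312%, loss ≈ 23411 × 13.312/100 ≈ 3116.
Total lost output = 3165 + 1540 + 2228 + 1339 + 3116 = 11388 billion.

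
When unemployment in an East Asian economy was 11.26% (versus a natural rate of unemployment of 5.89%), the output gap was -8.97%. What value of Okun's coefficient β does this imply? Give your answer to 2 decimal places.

β ≈ 1.67

Okun's law: output gap = -β × (u - u*).
-8.97 = -β × (11.26 - 5.89) = -β × 5.37, so β = 8.97/5.37 = 1.67.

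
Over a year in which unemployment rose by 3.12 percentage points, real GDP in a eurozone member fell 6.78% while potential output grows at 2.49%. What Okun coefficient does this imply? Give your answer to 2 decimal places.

β ≈ 2.97

Growth form: g_Y = g_Y* - β × Δu, so β = (g_Y* - g_Y)/Δu.
β = (2.49 + 6.78)/3.12 = 9.27/3.12 = 2.97.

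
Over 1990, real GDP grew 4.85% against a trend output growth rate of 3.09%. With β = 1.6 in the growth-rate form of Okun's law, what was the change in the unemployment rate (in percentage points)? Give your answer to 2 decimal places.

Growth-rate Okun's law: g_Y = g_Y* - β × Δu, so Δu = (g_Y* - g_Y)/β.
Δu = (3.09 - 4.85)/1.6 = -1.76/1.6 = -1.10 percentage points.

-1.10 percentage points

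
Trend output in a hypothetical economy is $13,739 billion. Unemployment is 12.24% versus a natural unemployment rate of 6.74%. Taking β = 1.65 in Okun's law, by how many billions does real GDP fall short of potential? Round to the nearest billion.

Output gap = -1.65 × (12.24 - 6.74) = -1.65 × 5.5 = -9.075%.
Actual GDP ≈ 13739 × 0.90925 ≈ 12492 billion, so the shortfall is 13739 - 12492 = 1247 billion.

$1,247 billion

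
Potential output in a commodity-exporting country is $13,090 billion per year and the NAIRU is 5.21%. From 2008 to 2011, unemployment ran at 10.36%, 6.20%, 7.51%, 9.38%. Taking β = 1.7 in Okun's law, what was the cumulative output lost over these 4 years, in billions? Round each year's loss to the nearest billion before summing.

Year 2008: gap = -1.7 × (10.36 - 5.21) = -8.755%, loss ≈ 13090 × 8.755/100 ≈ 1146.
Year 2009: gap = -1.7 × (6.2 - 5.21) = -1.683%, loss ≈ 13090 × 1.683/100 ≈ 220.
Year 2010: gap = -1.7 × (7.51 - 5.21) = -3.91%, loss ≈ 13090 × 3.91/100 ≈ 512.
Year 2011: gap = -1.7 × (9.38 - 5.21) = -7.089%, loss ≈ 13090 × 7.089/100 ≈ 928.
Total lost output = 1146 + 220 + 512 + 928 = 2806 billion.

$2,806 billion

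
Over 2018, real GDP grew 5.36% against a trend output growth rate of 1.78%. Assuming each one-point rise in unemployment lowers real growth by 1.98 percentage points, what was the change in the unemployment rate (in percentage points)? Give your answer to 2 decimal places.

Growth-rate Okun's law: g_Y = g_Y* - β × Δu, so Δu = (g_Y* - g_Y)/β.
Δu = (1.78 - 5.36)/1.98 = -3.58/1.98 = -1.81 percentage points.

-1.81 percentage points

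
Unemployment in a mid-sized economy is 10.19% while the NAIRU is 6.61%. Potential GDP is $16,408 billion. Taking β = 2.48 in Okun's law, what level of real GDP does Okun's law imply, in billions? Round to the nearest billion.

Unemployment gap = 10.19 - 6.61 = 3.58 points, so the output gap is -2.48 × 3.58 = -8.8784%.
Actual GDP = 16408 × (1 - 8.8784/100) = 16408 × 0.911216 ≈ 14951 billion.

$14,951 billion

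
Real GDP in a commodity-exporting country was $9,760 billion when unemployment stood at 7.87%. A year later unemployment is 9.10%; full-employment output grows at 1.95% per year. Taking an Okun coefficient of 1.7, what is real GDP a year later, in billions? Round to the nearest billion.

Δu = 9.1 - 7.87 = 1.23 points.
Okun's law (growth form): g_Y = g_Y* - β × Δu = 1.95 - 1.7 × (1.23) = 1.95 - 2.091 = -0.141%.
Real GDP in the next year = 9760 × (1 - 0.141/100) = 9760 × 0.99859 ≈ 9746 billion.

$9,746 billion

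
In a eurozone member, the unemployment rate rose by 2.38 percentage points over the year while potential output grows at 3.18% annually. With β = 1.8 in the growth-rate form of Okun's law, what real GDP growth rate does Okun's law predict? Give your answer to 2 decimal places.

Growth-rate Okun's law: g_Y = g_Y* - β × Δu.
g_Y = 3.18 - 1.8 × (2.38) = 3.18 - 4.284 = -1.104%, i.e. -1.10% to 2 d.p.

-1.10%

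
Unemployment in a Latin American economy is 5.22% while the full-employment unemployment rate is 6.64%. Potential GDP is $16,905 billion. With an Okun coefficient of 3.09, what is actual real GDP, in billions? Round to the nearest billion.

Unemployment gap = 5.22 - 6.64 = -1.42 points, so the output gap is -3.09 × (-1.42) = 4.3878%.
Actual GDP = 16905 × (1 + 4.3878/100) = 16905 × 1.043878 ≈ 17647 billion.

$17,647 billion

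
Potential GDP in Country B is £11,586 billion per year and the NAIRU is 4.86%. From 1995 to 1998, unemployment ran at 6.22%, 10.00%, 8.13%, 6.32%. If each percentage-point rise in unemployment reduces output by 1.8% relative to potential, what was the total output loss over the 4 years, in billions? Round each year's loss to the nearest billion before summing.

Year 1995: gap = -1.8 × (6.22 - 4.86) = -2.448%, loss ≈ 11586 × 2.448/100 ≈ 284.
Year 1996: gap = -1.8 × (10 - 4.86) = -9.252%, loss ≈ 11586 × 9.252/100 ≈ 1072.
Year 1997: gap = -1.8 × (8.13 - 4.86) = -5.886%, loss ≈ 11586 × 5.886/100 ≈ 682.
Year 1998: gap = -1.8 × (6.32 - 4.86) = -2.628%, loss ≈ 11586 × 2.628/100 ≈ 304.
Total lost output = 284 + 1072 + 682 + 304 = 2342 billion.

£2,342 billion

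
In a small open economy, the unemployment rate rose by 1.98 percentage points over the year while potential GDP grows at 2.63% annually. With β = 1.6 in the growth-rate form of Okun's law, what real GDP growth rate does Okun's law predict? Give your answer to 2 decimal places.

Growth-rate Okun's law: g_Y = g_Y* - β × Δu.
g_Y = 2.63 - 1.6 × (1.98) = 2.63 - 3.168 = -0.538%, i.e. -0.54% to 2 d.p.

-0.54%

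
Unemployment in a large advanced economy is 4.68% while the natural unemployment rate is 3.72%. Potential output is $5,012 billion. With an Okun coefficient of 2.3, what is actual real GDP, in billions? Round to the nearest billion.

$4,901 billion

Unemployment gap = 4.68 - 3.72 = 0.96 points, so the output gap is -2.3 × 0.96 = -2.208%.
Actual GDP = 5012 × (1 - 2.208/100) = 5012 × 0.97792 ≈ 4901 billion.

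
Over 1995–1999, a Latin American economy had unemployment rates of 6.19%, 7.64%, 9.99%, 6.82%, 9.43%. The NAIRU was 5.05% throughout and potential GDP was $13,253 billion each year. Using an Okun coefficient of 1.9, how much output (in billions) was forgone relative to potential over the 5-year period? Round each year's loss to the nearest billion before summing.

Year 1995: gap = -1.9 × (6.19 - 5.05) = -2.166%, loss ≈ 13253 × 2.166/100 ≈ 287.
Year 1996: gap = -1.9 × (7.64 - 5.05) = -4.921%, loss ≈ 13253 × 4.921/100 ≈ 652.
Year 1997: gap = -1.9 × (9.99 - 5.05) = -9.386%, loss ≈ 13253 × 9.386/100 ≈ 1244.
Year 1998: gap = -1.9 × (6.82 - 5.05) = -3.363%, loss ≈ 13253 × 3.363/100 ≈ 446.
Year 1999: gap = -1.9 × (9.43 - 5.05) = -8.322%, loss ≈ 13253 × 8.322/100 ≈ 1103.
Total lost output = 287 + 652 + 1244 + 446 + 1103 = 3732 billion.

$3,732 billion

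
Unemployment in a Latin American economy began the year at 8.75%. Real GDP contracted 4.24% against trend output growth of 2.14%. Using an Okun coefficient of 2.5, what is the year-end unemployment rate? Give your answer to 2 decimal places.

Growth-rate Okun's law: g_Y = g_Y* - β × Δu, so Δu = (g_Y* - g_Y)/β.
Δu = (2.14 + 4.24)/2.5 = 6.38/2.5 = 2.55 percentage points.
Year-end unemployment = 8.75 + 2.55 = 11.30%.

11.30%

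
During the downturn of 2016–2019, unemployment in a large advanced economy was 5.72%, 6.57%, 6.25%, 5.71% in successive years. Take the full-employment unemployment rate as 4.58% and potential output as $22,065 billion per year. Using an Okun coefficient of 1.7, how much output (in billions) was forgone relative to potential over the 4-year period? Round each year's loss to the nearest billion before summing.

Year 2016: gap = -1.7 × (5.72 - 4.58) = -1.938%, loss ≈ 22065 × 1.938/100 ≈ 428.
Year 2017: gap = -1.7 × (6.57 - 4.58) = -3.383%, loss ≈ 22065 × 3.383/100 ≈ 746.
Year 2018: gap = -1.7 × (6.25 - 4.58) = -2.839%, loss ≈ 22065 × 2.839/100 ≈ 626.
Year 2019: gap = -1.7 × (5.71 - 4.58) = -1.921%, loss ≈ 22065 × 1.921/100 ≈ 424.
Total lost output = 428 + 746 + 626 + 424 = 2224 billion.

$2,224 billion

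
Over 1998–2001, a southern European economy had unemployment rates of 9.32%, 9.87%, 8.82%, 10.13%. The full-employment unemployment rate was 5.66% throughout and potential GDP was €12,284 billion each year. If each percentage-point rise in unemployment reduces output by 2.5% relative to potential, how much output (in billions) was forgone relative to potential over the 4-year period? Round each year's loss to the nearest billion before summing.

Year 1998: gap = -2.5 × (9.32 - 5.66) = -9.15%, loss ≈ 12284 × 9.15/100 ≈ 1124.
Year 1999: gap = -2.5 × (9.87 - 5.66) = -10.525%, loss ≈ 12284 × 10.525/100 ≈ 1293.
Year 2000: gap = -2.5 × (8.82 - 5.66) = -7.9%, loss ≈ 12284 × 7.9/100 ≈ 970.
Year 2001: gap = -2.5 × (10.13 - 5.66) = -11.175%, loss ≈ 12284 × 11.175/100 ≈ 1373.
Total lost output = 1124 + 1293 + 970 + 1373 = 4760 billion.

€4,760 billion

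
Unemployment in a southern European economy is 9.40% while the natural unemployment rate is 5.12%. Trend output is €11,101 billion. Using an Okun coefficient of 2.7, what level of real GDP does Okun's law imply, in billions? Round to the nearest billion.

Unemployment gap = 9.4 - 5.12 = 4.28 points, so the output gap is -2.7 × 4.28 = -11.556%.
Actual GDP = 11101 × (1 - 11.556/100) = 11101 × 0.88444 ≈ 9818 billion.

€9,818 billion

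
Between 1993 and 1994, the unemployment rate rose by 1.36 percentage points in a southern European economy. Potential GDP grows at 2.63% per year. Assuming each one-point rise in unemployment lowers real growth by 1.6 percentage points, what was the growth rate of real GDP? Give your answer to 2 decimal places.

Growth-rate Okun's law: g_Y = g_Y* - β × Δu.
g_Y = 2.63 - 1.6 × (1.36) = 2.63 - 2.176 = 0.454%, i.e. 0.45% to 2 d.p.

0.45%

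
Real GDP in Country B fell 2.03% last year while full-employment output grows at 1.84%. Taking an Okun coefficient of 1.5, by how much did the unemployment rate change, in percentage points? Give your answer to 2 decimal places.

Growth-rate Okun's law: g_Y = g_Y* - β × Δu, so Δu = (g_Y* - g_Y)/β.
Δu = (1.84 + 2.03)/1.5 = 3.87/1.5 = 2.58 percentage points.

2.58 percentage points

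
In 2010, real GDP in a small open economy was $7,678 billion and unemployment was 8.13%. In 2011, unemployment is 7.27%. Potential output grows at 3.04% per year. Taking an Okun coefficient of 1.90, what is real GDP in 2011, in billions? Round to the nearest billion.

$8,037 billion

Δu = 7.27 - 8.13 = -0.86 points.
Okun's law (growth form): g_Y = g_Y* - β × Δu = 3.04 - 1.90 × (-0.86) = 3.04 + 1.634 = 4.674%.
Real GDP in the next year = 7678 × (1 + 4.674/100) = 7678 × 1.04674 ≈ 8037 billion.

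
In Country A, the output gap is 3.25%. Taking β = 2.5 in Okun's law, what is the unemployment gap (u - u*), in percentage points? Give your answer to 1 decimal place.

Okun's law: output gap = -β × (u - u*), so u - u* = -(output gap)/β.
u - u* = -(3.25)/2.5 = -1.3 percentage points.

-1.3 percentage points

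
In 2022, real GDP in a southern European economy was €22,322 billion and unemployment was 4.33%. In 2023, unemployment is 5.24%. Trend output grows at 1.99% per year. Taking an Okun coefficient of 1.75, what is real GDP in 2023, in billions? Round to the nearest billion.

€22,411 billion

Δu = 5.24 - 4.33 = 0.91 points.
Okun's law (growth form): g_Y = g_Y* - β × Δu = 1.99 - 1.75 × (0.91) = 1.99 - 1.5925 = 0.3975%.
Real GDP in the next year = 22322 × (1 + 0.3975/100) = 22322 × 1.003975 ≈ 22411 billion.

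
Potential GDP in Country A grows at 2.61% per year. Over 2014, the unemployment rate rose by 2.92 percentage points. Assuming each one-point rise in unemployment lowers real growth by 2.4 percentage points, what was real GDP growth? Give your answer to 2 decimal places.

-4.40%

Growth-rate Okun's law: g_Y = g_Y* - β × Δu.
g_Y = 2.61 - 2.4 × (2.92) = 2.61 - 7.008 = -4.398%, i.e. -4.40% to 2 d.p.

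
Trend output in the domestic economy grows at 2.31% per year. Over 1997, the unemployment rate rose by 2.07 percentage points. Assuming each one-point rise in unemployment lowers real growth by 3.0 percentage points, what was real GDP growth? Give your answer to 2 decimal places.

Growth-rate Okun's law: g_Y = g_Y* - β × Δu.
g_Y = 2.31 - 3.0 × (2.07) = 2.31 - 6.21 = -3.9%, i.e. -3.90% to 2 d.p.

-3.90%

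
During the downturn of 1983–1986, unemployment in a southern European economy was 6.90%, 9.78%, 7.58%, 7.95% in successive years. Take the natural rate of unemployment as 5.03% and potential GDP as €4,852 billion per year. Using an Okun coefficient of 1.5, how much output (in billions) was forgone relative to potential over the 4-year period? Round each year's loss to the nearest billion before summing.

€881 billion

Year 1983: gap = -1.5 × (6.9 - 5.03) = -2.805%, loss ≈ 4852 × 2.805/100 ≈ 136.
Year 1984: gap = -1.5 × (9.78 - 5.03) = -7.125%, loss ≈ 4852 × 7.125/100 ≈ 346.
Year 1985: gap = -1.5 × (7.58 - 5.03) = -3.825%, loss ≈ 4852 × 3.825/100 ≈ 186.
Year 1986: gap = -1.5 × (7.95 - 5.03) = -4.38%, loss ≈ 4852 × 4.38/100 ≈ 213.
Total lost output = 136 + 346 + 186 + 213 = 881 billion.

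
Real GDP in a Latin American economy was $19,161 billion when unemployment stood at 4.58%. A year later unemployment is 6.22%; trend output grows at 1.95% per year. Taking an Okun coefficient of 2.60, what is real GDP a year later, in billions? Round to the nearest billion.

$18,718 billion

Δu = 6.22 - 4.58 = 1.64 points.
Okun's law (growth form): g_Y = g_Y* - β × Δu = 1.95 - 2.60 × (1.64) = 1.95 - 4.264 = -2.314%.
Real GDP in the next year = 19161 × (1 - 2.314/100) = 19161 × 0.97686 ≈ 18718 billion.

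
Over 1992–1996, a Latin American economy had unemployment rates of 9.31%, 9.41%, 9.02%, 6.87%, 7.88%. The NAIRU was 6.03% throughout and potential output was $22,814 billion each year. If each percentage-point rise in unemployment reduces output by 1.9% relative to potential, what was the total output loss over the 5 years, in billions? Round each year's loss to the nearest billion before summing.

$5,349 billion

Year 1992: gap = -1.9 × (9.31 - 6.03) = -6.232%, loss ≈ 22814 × 6.232/100 ≈ 1422.
Year 1993: gap = -1.9 × (9.41 - 6.03) = -6.422%, loss ≈ 22814 × 6.422/100 ≈ 1465.
Year 1994: gap = -1.9 × (9.02 - 6.03) = -5.681%, loss ≈ 22814 × 5.681/100 ≈ 1296.
Year 1995: gap = -1.9 × (6.87 - 6.03) = -1.596%, loss ≈ 22814 × 1.596/100 ≈ 364.
Year 1996: gap = -1.9 × (7.88 - 6.03) = -3.515%, loss ≈ 22814 × 3.515/100 ≈ 802.
Total lost output = 1422 + 1465 + 1296 + 364 + 802 = 5349 billion.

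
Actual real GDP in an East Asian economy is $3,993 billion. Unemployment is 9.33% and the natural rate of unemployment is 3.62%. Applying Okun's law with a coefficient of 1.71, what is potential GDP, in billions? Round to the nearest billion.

Unemployment gap = 9.33 - 3.62 = 5.71 points, so output gap = -1.71 × 5.71 = -9.7641%.
Since Y = Y* × (1 + gap/100), Y* = 3993/0.902359 ≈ 4425 billion.

$4,425 billion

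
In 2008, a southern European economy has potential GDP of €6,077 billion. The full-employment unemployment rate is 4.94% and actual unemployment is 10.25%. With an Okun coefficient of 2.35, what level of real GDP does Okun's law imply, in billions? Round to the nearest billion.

Unemployment gap = 10.25 - 4.94 = 5.31 points, so the output gap is -2.35 × 5.31 = -12.4785%.
Actual GDP = 6077 × (1 - 12.4785/100) = 6077 × 0.875215 ≈ 5319 billion.

€5,319 billion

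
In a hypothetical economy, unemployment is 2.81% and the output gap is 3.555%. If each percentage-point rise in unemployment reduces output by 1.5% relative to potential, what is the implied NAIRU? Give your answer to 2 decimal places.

5.18%

From Okun's law, u - u* = -(output gap)/β = -(3.555)/1.5 = -2.37 points.
So u* = 2.81 + 2.37 = 5.18%.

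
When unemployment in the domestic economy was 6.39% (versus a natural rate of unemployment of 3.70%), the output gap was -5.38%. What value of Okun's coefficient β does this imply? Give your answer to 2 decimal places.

Okun's law: output gap = -β × (u - u*).
-5.38 = -β × (6.39 - 3.7) = -β × 2.69, so β = 5.38/2.69 = 2.00.

β ≈ 2.00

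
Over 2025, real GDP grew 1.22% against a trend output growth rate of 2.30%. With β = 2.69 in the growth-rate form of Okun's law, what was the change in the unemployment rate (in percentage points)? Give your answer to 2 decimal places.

Growth-rate Okun's law: g_Y = g_Y* - β × Δu, so Δu = (g_Y* - g_Y)/β.
Δu = (2.3 - 1.22)/2.69 = 1.08/2.69 = 0.40 percentage points.

0.40 percentage points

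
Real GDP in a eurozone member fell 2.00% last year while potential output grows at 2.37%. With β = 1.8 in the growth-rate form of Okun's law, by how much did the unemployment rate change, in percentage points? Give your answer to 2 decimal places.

2.43 percentage points

Growth-rate Okun's law: g_Y = g_Y* - β × Δu, so Δu = (g_Y* - g_Y)/β.
Δu = (2.37 + 2)/1.8 = 4.37/1.8 = 2.43 percentage points.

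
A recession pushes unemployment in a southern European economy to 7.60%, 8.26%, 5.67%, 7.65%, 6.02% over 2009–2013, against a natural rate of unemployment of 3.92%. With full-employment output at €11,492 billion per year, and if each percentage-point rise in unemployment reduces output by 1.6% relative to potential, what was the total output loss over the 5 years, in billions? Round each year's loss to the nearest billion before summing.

Year 2009: gap = -1.6 × (7.6 - 3.92) = -5.888%, loss ≈ 11492 × 5.888/100 ≈ 677.
Year 2010: gap = -1.6 × (8.26 - 3.92) = -6.944%, loss ≈ 11492 × 6.944/100 ≈ 798.
Year 2011: gap = -1.6 × (5.67 - 3.92) = -2.8%, loss ≈ 11492 × 2.8/100 ≈ 322.
Year 2012: gap = -1.6 × (7.65 - 3.92) = -5.968%, loss ≈ 11492 × 5.968/100 ≈ 686.
Year 2013: gap = -1.6 × (6.02 - 3.92) = -3.36%, loss ≈ 11492 × 3.36/100 ≈ 386.
Total lost output = 677 + 798 + 322 + 686 + 386 = 2869 billion.

€2,869 billion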